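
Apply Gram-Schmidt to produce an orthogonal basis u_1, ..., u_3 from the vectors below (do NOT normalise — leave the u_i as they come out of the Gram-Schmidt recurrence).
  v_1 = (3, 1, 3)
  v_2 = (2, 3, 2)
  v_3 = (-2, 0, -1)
Orthogonal basis:
  u_1 = (3, 1, 3)
  u_2 = (-7/19, 42/19, -7/19)
  u_3 = (-1/2, 0, 1/2)

Apply the Gram-Schmidt recurrence
  u_1 = v_1
  u_i = v_i − Σ_{j<i} ((v_i · u_j) / (u_j · u_j)) · u_j.

Step by step this gives:
  u_1 = (3, 1, 3)
  u_2 = (-7/19, 42/19, -7/19)
  u_3 = (-1/2, 0, 1/2)

Orthogonality check:
  u_2 · u_1 = 0 (should be 0)
  u_3 · u_1 = 0 (should be 0)
  u_3 · u_2 = 0 (should be 0)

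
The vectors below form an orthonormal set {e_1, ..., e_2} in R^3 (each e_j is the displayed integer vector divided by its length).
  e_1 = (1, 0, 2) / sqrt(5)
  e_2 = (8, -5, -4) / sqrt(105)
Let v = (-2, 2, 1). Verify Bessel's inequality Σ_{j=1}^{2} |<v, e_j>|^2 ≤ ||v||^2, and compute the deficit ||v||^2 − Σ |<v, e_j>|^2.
Σ |<v, e_j>|^2 = 60/7; ||v||^2 = 9; deficit = 3/7

Write each e_j = u_j / sqrt(<u_j, u_j>) where u_j is the displayed integer vector. Then <v, e_j> = <v, u_j> / sqrt(<u_j, u_j>), so |<v, e_j>|^2 = <v, u_j>^2 / <u_j, u_j>.
Coefficients: <v, e_1> = 0/sqrt(5), <v, e_2> = -30/sqrt(105).
Square and sum: Σ |<v, e_j>|^2 = 60/7.
Compute ||v||^2 = v·v = 9.
Deficit = 9 − 60/7 = 3/7 ≥ 0, confirming Bessel's inequality. (The deficit equals ||v − Σ <v,e_j> e_j||^2, the squared distance from v to span{e_j}.)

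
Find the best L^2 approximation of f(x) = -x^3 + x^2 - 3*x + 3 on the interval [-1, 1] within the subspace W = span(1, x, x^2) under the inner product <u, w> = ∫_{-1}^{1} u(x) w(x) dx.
g(x) = x^2 - 18*x/5 + 3

The best approximation g ∈ W is the orthogonal projection of f onto W. Writing g = a_0 + a_1 x + a_2 x^2, the coefficients solve the normal equations G · a = b where
  G_{ij} = <φ_i, φ_j> and b_i = <f, φ_i>, with φ_0 = 1, φ_1 = x, φ_2 = x^2.
G =
  [2, 0, 2/3]
  [0, 2/3, 0]
  [2/3, 0, 2/5],
b = (20/3, -12/5, 12/5).
Solving gives a_0 = 3, a_1 = -18/5, a_2 = 1, so
  g(x) = x^2 - 18*x/5 + 3.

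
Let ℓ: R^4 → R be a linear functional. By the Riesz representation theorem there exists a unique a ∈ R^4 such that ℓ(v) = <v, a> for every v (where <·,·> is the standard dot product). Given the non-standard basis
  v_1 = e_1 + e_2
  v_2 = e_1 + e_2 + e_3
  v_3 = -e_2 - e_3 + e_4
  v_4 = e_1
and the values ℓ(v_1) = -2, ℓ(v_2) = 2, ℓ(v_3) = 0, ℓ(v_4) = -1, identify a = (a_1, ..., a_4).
a = (-1, -1, 4, 3)

Write a = (a_1, ..., a_4) in the standard basis. For each basis vector v_i, ℓ(v_i) = <v_i, a> is a linear equation in the a_j's. Collect the n equations into a matrix system V a = ℓ, where row i of V is v_i (expressed in the standard basis). Since V is invertible (lower-triangular with 1s on the diagonal, up to permutation), solve by back-substitution:
  V =
[[1, 1, 0, 0],
 [1, 1, 1, 0],
 [0, -1, -1, 1],
 [1, 0, 0, 0]]
  V a = (-2, 2, 0, -1)
Solving gives a = (-1, -1, 4, 3).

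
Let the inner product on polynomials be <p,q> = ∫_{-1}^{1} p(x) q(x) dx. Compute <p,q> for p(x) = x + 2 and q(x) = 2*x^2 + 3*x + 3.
<p,q> = 50/3

Expand the product: p(x)·q(x) = 2*x^3 + 7*x^2 + 9*x + 6.
∫_{-1}^{1} of each monomial x^k gives [2/(k+1) if k even, 0 if k odd]. Integrating term-by-term (or equivalently evaluating the antiderivative F(x) = x^4/2 + 7*x^3/3 + 9*x^2/2 + 6*x at the endpoints):
  F(1) − F(−1) = 40/3 − (-10/3) = 50/3.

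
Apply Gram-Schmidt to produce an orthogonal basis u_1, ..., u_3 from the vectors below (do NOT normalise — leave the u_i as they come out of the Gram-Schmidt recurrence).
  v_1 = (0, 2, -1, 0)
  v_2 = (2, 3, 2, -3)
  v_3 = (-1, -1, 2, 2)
Orthogonal basis:
  u_1 = (0, 2, -1, 0)
  u_2 = (2, 7/5, 14/5, -3)
  u_3 = (-2/3, 5/6, 5/3, 3/2)

Apply the Gram-Schmidt recurrence
  u_1 = v_1
  u_i = v_i − Σ_{j<i} ((v_i · u_j) / (u_j · u_j)) · u_j.

Step by step this gives:
  u_1 = (0, 2, -1, 0)
  u_2 = (2, 7/5, 14/5, -3)
  u_3 = (-2/3, 5/6, 5/3, 3/2)

Orthogonality check:
  u_2 · u_1 = 0 (should be 0)
  u_3 · u_1 = 0 (should be 0)
  u_3 · u_2 = 0 (should be 0)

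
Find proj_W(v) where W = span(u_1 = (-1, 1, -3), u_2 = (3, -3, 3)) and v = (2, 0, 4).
proj_W(v) = (1, -1, 4)

Set up U = [u_1 | ... | u_2] ∈ R^(3×2). The projector onto W = col(U) is P = U (U^T U)^(-1) U^T.
Compute U^T U =
  [11, -15]
  [-15, 27],
and U^T v = (-14, 18).
Solve U^T U · c = U^T v for the coefficients: c = (-3/2, -1/6). The projection is proj_W(v) = U c.
Check: (v - proj_W(v)) · u_1 = 0  (should be 0).
Check: (v - proj_W(v)) · u_2 = 0  (should be 0).
Result: proj_W(v) = (1, -1, 4).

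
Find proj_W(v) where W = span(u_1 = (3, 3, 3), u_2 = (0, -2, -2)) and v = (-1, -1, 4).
proj_W(v) = (-1, 3/2, 3/2)

Set up U = [u_1 | ... | u_2] ∈ R^(3×2). The projector onto W = col(U) is P = U (U^T U)^(-1) U^T.
Compute U^T U =
  [27, -12]
  [-12, 8],
and U^T v = (6, -6).
Solve U^T U · c = U^T v for the coefficients: c = (-1/3, -5/4). The projection is proj_W(v) = U c.
Check: (v - proj_W(v)) · u_1 = 0  (should be 0).
Check: (v - proj_W(v)) · u_2 = 0  (should be 0).
Result: proj_W(v) = (-1, 3/2, 3/2).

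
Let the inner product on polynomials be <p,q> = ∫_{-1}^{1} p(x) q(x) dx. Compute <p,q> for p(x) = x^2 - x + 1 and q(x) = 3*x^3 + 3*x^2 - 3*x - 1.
<p,q> = 4/3

Expand the product: p(x)·q(x) = 3*x^5 - 3*x^3 + 5*x^2 - 2*x - 1.
∫_{-1}^{1} of each monomial x^k gives [2/(k+1) if k even, 0 if k odd]. Integrating term-by-term (or equivalently evaluating the antiderivative F(x) = x^6/2 - 3*x^4/4 + 5*x^3/3 - x^2 - x at the endpoints):
  F(1) − F(−1) = -7/12 − (-23/12) = 4/3.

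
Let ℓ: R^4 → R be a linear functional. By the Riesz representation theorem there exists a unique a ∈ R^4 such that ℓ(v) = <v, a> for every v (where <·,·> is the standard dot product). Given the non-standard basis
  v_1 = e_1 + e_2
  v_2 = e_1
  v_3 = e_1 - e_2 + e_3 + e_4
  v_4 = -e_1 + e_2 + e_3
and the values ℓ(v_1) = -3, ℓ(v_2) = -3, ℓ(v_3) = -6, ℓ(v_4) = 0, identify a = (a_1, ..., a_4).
a = (-3, 0, -3, 0)

Write a = (a_1, ..., a_4) in the standard basis. For each basis vector v_i, ℓ(v_i) = <v_i, a> is a linear equation in the a_j's. Collect the n equations into a matrix system V a = ℓ, where row i of V is v_i (expressed in the standard basis). Since V is invertible (lower-triangular with 1s on the diagonal, up to permutation), solve by back-substitution:
  V =
[[1, 1, 0, 0],
 [1, 0, 0, 0],
 [1, -1, 1, 1],
 [-1, 1, 1, 0]]
  V a = (-3, -3, -6, 0)
Solving gives a = (-3, 0, -3, 0).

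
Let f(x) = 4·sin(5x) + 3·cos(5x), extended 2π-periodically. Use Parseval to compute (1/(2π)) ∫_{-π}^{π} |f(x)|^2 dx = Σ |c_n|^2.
Σ |c_n|^2 = 25/2

Expand |f|^2 and use orthogonality of {sin(nx), cos(mx)} on [-π, π]:
  ∫_{-π}^{π} sin(nx)^2 dx = π, ∫ cos(mx)^2 dx = π, and cross terms integrate to 0.
So ∫_{-π}^{π} f(x)^2 dx = 4^2 · π + 3^2 · π = (16 + 9)π.
Divide by 2π: (16 + 9)/2 = 25/2.
By Parseval, this equals Σ |c_n|^2.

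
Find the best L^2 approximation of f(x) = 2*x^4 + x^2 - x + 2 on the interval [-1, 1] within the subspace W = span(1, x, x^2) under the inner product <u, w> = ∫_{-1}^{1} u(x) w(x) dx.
g(x) = 19*x^2/7 - x + 64/35

The best approximation g ∈ W is the orthogonal projection of f onto W. Writing g = a_0 + a_1 x + a_2 x^2, the coefficients solve the normal equations G · a = b where
  G_{ij} = <φ_i, φ_j> and b_i = <f, φ_i>, with φ_0 = 1, φ_1 = x, φ_2 = x^2.
G =
  [2, 0, 2/3]
  [0, 2/3, 0]
  [2/3, 0, 2/5],
b = (82/15, -2/3, 242/105).
Solving gives a_0 = 64/35, a_1 = -1, a_2 = 19/7, so
  g(x) = 19*x^2/7 - x + 64/35.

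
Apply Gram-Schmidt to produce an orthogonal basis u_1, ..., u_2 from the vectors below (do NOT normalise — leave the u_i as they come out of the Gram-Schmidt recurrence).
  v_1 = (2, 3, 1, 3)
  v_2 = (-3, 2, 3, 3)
Orthogonal basis:
  u_1 = (2, 3, 1, 3)
  u_2 = (-93/23, 10/23, 57/23, 33/23)

Apply the Gram-Schmidt recurrence
  u_1 = v_1
  u_i = v_i − Σ_{j<i} ((v_i · u_j) / (u_j · u_j)) · u_j.

Step by step this gives:
  u_1 = (2, 3, 1, 3)
  u_2 = (-93/23, 10/23, 57/23, 33/23)

Orthogonality check:
  u_2 · u_1 = 0 (should be 0)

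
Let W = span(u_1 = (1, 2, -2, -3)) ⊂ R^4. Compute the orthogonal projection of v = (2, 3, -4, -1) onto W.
proj_W(v) = (19/18, 19/9, -19/9, -19/6)

Set up U = [u_1 | ... | u_1] ∈ R^(4×1). The projector onto W = col(U) is P = U (U^T U)^(-1) U^T.
Compute U^T U =
  [18],
and U^T v = (19).
Solve U^T U · c = U^T v for the coefficients: c = (19/18). The projection is proj_W(v) = U c.
Check: (v - proj_W(v)) · u_1 = 0  (should be 0).
Result: proj_W(v) = (19/18, 19/9, -19/9, -19/6).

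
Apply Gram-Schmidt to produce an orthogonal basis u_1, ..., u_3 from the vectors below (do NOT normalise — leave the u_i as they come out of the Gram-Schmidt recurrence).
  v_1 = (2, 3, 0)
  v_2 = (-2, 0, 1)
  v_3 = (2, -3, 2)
Orthogonal basis:
  u_1 = (2, 3, 0)
  u_2 = (-18/13, 12/13, 1)
  u_3 = (72/49, -48/49, 144/49)

Apply the Gram-Schmidt recurrence
  u_1 = v_1
  u_i = v_i − Σ_{j<i} ((v_i · u_j) / (u_j · u_j)) · u_j.

Step by step this gives:
  u_1 = (2, 3, 0)
  u_2 = (-18/13, 12/13, 1)
  u_3 = (72/49, -48/49, 144/49)

Orthogonality check:
  u_2 · u_1 = 0 (should be 0)
  u_3 · u_1 = 0 (should be 0)
  u_3 · u_2 = 0 (should be 0)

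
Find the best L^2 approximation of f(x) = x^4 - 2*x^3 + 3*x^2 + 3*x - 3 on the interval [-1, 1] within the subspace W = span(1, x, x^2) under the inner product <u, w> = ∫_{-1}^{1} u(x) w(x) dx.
g(x) = 27*x^2/7 + 9*x/5 - 108/35

The best approximation g ∈ W is the orthogonal projection of f onto W. Writing g = a_0 + a_1 x + a_2 x^2, the coefficients solve the normal equations G · a = b where
  G_{ij} = <φ_i, φ_j> and b_i = <f, φ_i>, with φ_0 = 1, φ_1 = x, φ_2 = x^2.
G =
  [2, 0, 2/3]
  [0, 2/3, 0]
  [2/3, 0, 2/5],
b = (-18/5, 6/5, -18/35).
Solving gives a_0 = -108/35, a_1 = 9/5, a_2 = 27/7, so
  g(x) = 27*x^2/7 + 9*x/5 - 108/35.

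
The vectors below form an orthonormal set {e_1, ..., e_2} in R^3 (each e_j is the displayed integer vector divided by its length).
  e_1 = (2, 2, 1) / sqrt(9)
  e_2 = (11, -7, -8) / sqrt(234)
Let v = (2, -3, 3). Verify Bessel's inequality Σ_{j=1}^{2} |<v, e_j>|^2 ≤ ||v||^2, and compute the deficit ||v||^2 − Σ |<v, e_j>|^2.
Σ |<v, e_j>|^2 = 43/26; ||v||^2 = 22; deficit = 529/26

Write each e_j = u_j / sqrt(<u_j, u_j>) where u_j is the displayed integer vector. Then <v, e_j> = <v, u_j> / sqrt(<u_j, u_j>), so |<v, e_j>|^2 = <v, u_j>^2 / <u_j, u_j>.
Coefficients: <v, e_1> = 1/sqrt(9), <v, e_2> = 19/sqrt(234).
Square and sum: Σ |<v, e_j>|^2 = 43/26.
Compute ||v||^2 = v·v = 22.
Deficit = 22 − 43/26 = 529/26 ≥ 0, confirming Bessel's inequality. (The deficit equals ||v − Σ <v,e_j> e_j||^2, the squared distance from v to span{e_j}.)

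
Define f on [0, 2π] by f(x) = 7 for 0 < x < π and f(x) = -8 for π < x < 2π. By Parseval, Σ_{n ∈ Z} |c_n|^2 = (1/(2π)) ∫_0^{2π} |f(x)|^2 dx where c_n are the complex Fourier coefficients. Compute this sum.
Σ |c_n|^2 = 113/2

Parseval equates the L^2 energy of f (normalised by 1/(2π)) with the ℓ^2 sum of its Fourier coefficients: (1/(2π)) ∫_0^{2π} |f|^2 = Σ |c_n|^2.
Compute the left side: (1/(2π)) [∫_0^π 7^2 dx + ∫_π^{2π} (-8)^2 dx] = (1/(2π)) · (49π + 64π) = (49 + 64)/2 = 113/2.
So Σ_{n ∈ Z} |c_n|^2 = 113/2.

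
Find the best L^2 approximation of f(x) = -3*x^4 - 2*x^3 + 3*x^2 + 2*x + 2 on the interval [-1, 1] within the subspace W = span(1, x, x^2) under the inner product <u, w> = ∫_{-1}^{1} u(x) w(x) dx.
g(x) = 3*x^2/7 + 4*x/5 + 79/35

The best approximation g ∈ W is the orthogonal projection of f onto W. Writing g = a_0 + a_1 x + a_2 x^2, the coefficients solve the normal equations G · a = b where
  G_{ij} = <φ_i, φ_j> and b_i = <f, φ_i>, with φ_0 = 1, φ_1 = x, φ_2 = x^2.
G =
  [2, 0, 2/3]
  [0, 2/3, 0]
  [2/3, 0, 2/5],
b = (24/5, 8/15, 176/105).
Solving gives a_0 = 79/35, a_1 = 4/5, a_2 = 3/7, so
  g(x) = 3*x^2/7 + 4*x/5 + 79/35.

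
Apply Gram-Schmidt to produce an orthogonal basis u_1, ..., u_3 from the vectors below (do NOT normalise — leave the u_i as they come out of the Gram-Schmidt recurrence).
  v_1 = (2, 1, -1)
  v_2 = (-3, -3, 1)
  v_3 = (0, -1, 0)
Orthogonal basis:
  u_1 = (2, 1, -1)
  u_2 = (1/3, -4/3, -2/3)
  u_3 = (1/7, -1/14, 3/14)

Apply the Gram-Schmidt recurrence
  u_1 = v_1
  u_i = v_i − Σ_{j<i} ((v_i · u_j) / (u_j · u_j)) · u_j.

Step by step this gives:
  u_1 = (2, 1, -1)
  u_2 = (1/3, -4/3, -2/3)
  u_3 = (1/7, -1/14, 3/14)

Orthogonality check:
  u_2 · u_1 = 0 (should be 0)
  u_3 · u_1 = 0 (should be 0)
  u_3 · u_2 = 0 (should be 0)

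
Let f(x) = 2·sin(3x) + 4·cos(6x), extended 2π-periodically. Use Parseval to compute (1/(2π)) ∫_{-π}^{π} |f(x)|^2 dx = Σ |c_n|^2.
Σ |c_n|^2 = 10

Expand |f|^2 and use orthogonality of {sin(nx), cos(mx)} on [-π, π]:
  ∫_{-π}^{π} sin(nx)^2 dx = π, ∫ cos(mx)^2 dx = π, and cross terms integrate to 0.
So ∫_{-π}^{π} f(x)^2 dx = 2^2 · π + 4^2 · π = (4 + 16)π.
Divide by 2π: (4 + 16)/2 = 10.
By Parseval, this equals Σ |c_n|^2.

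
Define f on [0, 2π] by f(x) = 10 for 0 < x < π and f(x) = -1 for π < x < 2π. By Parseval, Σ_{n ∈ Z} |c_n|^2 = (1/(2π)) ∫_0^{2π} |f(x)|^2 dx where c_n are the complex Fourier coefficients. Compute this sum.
Σ |c_n|^2 = 101/2

Parseval equates the L^2 energy of f (normalised by 1/(2π)) with the ℓ^2 sum of its Fourier coefficients: (1/(2π)) ∫_0^{2π} |f|^2 = Σ |c_n|^2.
Compute the left side: (1/(2π)) [∫_0^π 10^2 dx + ∫_π^{2π} (-1)^2 dx] = (1/(2π)) · (100π + 1π) = (100 + 1)/2 = 101/2.
So Σ_{n ∈ Z} |c_n|^2 = 101/2.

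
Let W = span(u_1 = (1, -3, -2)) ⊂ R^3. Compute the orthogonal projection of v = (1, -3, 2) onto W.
proj_W(v) = (3/7, -9/7, -6/7)

Set up U = [u_1 | ... | u_1] ∈ R^(3×1). The projector onto W = col(U) is P = U (U^T U)^(-1) U^T.
Compute U^T U =
  [14],
and U^T v = (6).
Solve U^T U · c = U^T v for the coefficients: c = (3/7). The projection is proj_W(v) = U c.
Check: (v - proj_W(v)) · u_1 = 0  (should be 0).
Result: proj_W(v) = (3/7, -9/7, -6/7).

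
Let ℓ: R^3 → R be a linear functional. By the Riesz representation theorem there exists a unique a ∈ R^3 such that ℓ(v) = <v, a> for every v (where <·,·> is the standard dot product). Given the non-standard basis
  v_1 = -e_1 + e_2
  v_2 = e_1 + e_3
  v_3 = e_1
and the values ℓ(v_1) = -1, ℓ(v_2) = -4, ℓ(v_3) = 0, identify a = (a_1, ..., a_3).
a = (0, -1, -4)

Write a = (a_1, ..., a_3) in the standard basis. For each basis vector v_i, ℓ(v_i) = <v_i, a> is a linear equation in the a_j's. Collect the n equations into a matrix system V a = ℓ, where row i of V is v_i (expressed in the standard basis). Since V is invertible (lower-triangular with 1s on the diagonal, up to permutation), solve by back-substitution:
  V =
[[-1, 1, 0],
 [1, 0, 1],
 [1, 0, 0]]
  V a = (-1, -4, 0)
Solving gives a = (0, -1, -4).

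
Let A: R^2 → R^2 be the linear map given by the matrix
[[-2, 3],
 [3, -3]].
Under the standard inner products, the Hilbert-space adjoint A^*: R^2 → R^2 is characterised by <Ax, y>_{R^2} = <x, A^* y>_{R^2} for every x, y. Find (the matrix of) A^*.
A^* = A^T =
[[-2, 3],
 [3, -3]]

For real matrices with standard dot products, the defining identity <Ax, y> = <x, A^* y> gives (Ax)^T y = x^T (A^*) y, i.e. x^T A^T y = x^T (A^*) y. Since this holds for all x, y, we must have A^* = A^T. Therefore
A^* =
[[-2, 3],
 [3, -3]].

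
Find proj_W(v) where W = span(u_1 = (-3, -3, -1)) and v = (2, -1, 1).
proj_W(v) = (12/19, 12/19, 4/19)

Set up U = [u_1 | ... | u_1] ∈ R^(3×1). The projector onto W = col(U) is P = U (U^T U)^(-1) U^T.
Compute U^T U =
  [19],
and U^T v = (-4).
Solve U^T U · c = U^T v for the coefficients: c = (-4/19). The projection is proj_W(v) = U c.
Check: (v - proj_W(v)) · u_1 = 0  (should be 0).
Result: proj_W(v) = (12/19, 12/19, 4/19).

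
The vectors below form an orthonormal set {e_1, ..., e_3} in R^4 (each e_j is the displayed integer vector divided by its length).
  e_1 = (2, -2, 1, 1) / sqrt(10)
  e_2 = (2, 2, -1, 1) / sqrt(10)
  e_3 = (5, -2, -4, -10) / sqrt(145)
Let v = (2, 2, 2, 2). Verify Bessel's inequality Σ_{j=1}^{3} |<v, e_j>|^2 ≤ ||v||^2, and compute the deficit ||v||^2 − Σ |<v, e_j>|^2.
Σ |<v, e_j>|^2 = 1644/145; ||v||^2 = 16; deficit = 676/145

Write each e_j = u_j / sqrt(<u_j, u_j>) where u_j is the displayed integer vector. Then <v, e_j> = <v, u_j> / sqrt(<u_j, u_j>), so |<v, e_j>|^2 = <v, u_j>^2 / <u_j, u_j>.
Coefficients: <v, e_1> = 4/sqrt(10), <v, e_2> = 8/sqrt(10), <v, e_3> = -22/sqrt(145).
Square and sum: Σ |<v, e_j>|^2 = 1644/145.
Compute ||v||^2 = v·v = 16.
Deficit = 16 − 1644/145 = 676/145 ≥ 0, confirming Bessel's inequality. (The deficit equals ||v − Σ <v,e_j> e_j||^2, the squared distance from v to span{e_j}.)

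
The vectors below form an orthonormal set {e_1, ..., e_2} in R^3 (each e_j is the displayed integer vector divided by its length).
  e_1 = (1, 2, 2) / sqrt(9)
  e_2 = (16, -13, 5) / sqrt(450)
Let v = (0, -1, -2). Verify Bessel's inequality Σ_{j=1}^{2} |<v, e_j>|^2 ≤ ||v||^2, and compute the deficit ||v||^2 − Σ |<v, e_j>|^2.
Σ |<v, e_j>|^2 = 201/50; ||v||^2 = 5; deficit = 49/50

Write each e_j = u_j / sqrt(<u_j, u_j>) where u_j is the displayed integer vector. Then <v, e_j> = <v, u_j> / sqrt(<u_j, u_j>), so |<v, e_j>|^2 = <v, u_j>^2 / <u_j, u_j>.
Coefficients: <v, e_1> = -6/sqrt(9), <v, e_2> = 3/sqrt(450).
Square and sum: Σ |<v, e_j>|^2 = 201/50.
Compute ||v||^2 = v·v = 5.
Deficit = 5 − 201/50 = 49/50 ≥ 0, confirming Bessel's inequality. (The deficit equals ||v − Σ <v,e_j> e_j||^2, the squared distance from v to span{e_j}.)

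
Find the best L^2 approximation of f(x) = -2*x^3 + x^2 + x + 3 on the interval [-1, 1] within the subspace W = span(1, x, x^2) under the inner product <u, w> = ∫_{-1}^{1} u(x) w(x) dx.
g(x) = x^2 - x/5 + 3

The best approximation g ∈ W is the orthogonal projection of f onto W. Writing g = a_0 + a_1 x + a_2 x^2, the coefficients solve the normal equations G · a = b where
  G_{ij} = <φ_i, φ_j> and b_i = <f, φ_i>, with φ_0 = 1, φ_1 = x, φ_2 = x^2.
G =
  [2, 0, 2/3]
  [0, 2/3, 0]
  [2/3, 0, 2/5],
b = (20/3, -2/15, 12/5).
Solving gives a_0 = 3, a_1 = -1/5, a_2 = 1, so
  g(x) = x^2 - x/5 + 3.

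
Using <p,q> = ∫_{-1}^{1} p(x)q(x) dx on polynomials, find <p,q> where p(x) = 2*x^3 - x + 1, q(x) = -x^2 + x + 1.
<p,q> = 22/15

Expand the product: p(x)·q(x) = -2*x^5 + 2*x^4 + 3*x^3 - 2*x^2 + 1.
∫_{-1}^{1} of each monomial x^k gives [2/(k+1) if k even, 0 if k odd]. Integrating term-by-term (or equivalently evaluating the antiderivative F(x) = -x^6/3 + 2*x^5/5 + 3*x^4/4 - 2*x^3/3 + x at the endpoints):
  F(1) − F(−1) = 23/20 − (-19/60) = 22/15.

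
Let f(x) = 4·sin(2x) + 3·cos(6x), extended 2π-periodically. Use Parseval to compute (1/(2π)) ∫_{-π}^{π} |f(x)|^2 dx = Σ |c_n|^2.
Σ |c_n|^2 = 25/2

Expand |f|^2 and use orthogonality of {sin(nx), cos(mx)} on [-π, π]:
  ∫_{-π}^{π} sin(nx)^2 dx = π, ∫ cos(mx)^2 dx = π, and cross terms integrate to 0.
So ∫_{-π}^{π} f(x)^2 dx = 4^2 · π + 3^2 · π = (16 + 9)π.
Divide by 2π: (16 + 9)/2 = 25/2.
By Parseval, this equals Σ |c_n|^2.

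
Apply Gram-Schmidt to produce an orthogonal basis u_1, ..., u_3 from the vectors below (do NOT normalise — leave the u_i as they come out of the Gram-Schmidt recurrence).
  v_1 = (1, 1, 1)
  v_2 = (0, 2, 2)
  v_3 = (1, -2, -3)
Orthogonal basis:
  u_1 = (1, 1, 1)
  u_2 = (-4/3, 2/3, 2/3)
  u_3 = (0, 1/2, -1/2)

Apply the Gram-Schmidt recurrence
  u_1 = v_1
  u_i = v_i − Σ_{j<i} ((v_i · u_j) / (u_j · u_j)) · u_j.

Step by step this gives:
  u_1 = (1, 1, 1)
  u_2 = (-4/3, 2/3, 2/3)
  u_3 = (0, 1/2, -1/2)

Orthogonality check:
  u_2 · u_1 = 0 (should be 0)
  u_3 · u_1 = 0 (should be 0)
  u_3 · u_2 = 0 (should be 0)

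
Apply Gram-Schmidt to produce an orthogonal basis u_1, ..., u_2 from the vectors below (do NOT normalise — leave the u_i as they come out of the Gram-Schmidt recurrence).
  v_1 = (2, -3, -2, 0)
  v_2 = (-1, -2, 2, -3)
Orthogonal basis:
  u_1 = (2, -3, -2, 0)
  u_2 = (-1, -2, 2, -3)

Apply the Gram-Schmidt recurrence
  u_1 = v_1
  u_i = v_i − Σ_{j<i} ((v_i · u_j) / (u_j · u_j)) · u_j.

Step by step this gives:
  u_1 = (2, -3, -2, 0)
  u_2 = (-1, -2, 2, -3)

Orthogonality check:
  u_2 · u_1 = 0 (should be 0)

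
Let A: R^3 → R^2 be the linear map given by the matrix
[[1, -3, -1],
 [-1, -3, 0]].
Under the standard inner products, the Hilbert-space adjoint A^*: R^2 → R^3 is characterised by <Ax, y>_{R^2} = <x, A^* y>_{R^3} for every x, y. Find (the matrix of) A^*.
A^* = A^T =
[[1, -1],
 [-3, -3],
 [-1, 0]]

For real matrices with standard dot products, the defining identity <Ax, y> = <x, A^* y> gives (Ax)^T y = x^T (A^*) y, i.e. x^T A^T y = x^T (A^*) y. Since this holds for all x, y, we must have A^* = A^T. Therefore
A^* =
[[1, -1],
 [-3, -3],
 [-1, 0]].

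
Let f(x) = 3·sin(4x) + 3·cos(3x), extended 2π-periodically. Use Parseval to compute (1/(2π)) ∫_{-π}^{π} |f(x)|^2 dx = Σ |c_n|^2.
Σ |c_n|^2 = 9

Expand |f|^2 and use orthogonality of {sin(nx), cos(mx)} on [-π, π]:
  ∫_{-π}^{π} sin(nx)^2 dx = π, ∫ cos(mx)^2 dx = π, and cross terms integrate to 0.
So ∫_{-π}^{π} f(x)^2 dx = 3^2 · π + 3^2 · π = (9 + 9)π.
Divide by 2π: (9 + 9)/2 = 9.
By Parseval, this equals Σ |c_n|^2.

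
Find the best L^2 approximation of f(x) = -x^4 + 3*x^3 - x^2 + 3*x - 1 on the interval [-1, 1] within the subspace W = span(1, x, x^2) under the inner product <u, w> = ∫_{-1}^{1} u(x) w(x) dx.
g(x) = -13*x^2/7 + 24*x/5 - 32/35

The best approximation g ∈ W is the orthogonal projection of f onto W. Writing g = a_0 + a_1 x + a_2 x^2, the coefficients solve the normal equations G · a = b where
  G_{ij} = <φ_i, φ_j> and b_i = <f, φ_i>, with φ_0 = 1, φ_1 = x, φ_2 = x^2.
G =
  [2, 0, 2/3]
  [0, 2/3, 0]
  [2/3, 0, 2/5],
b = (-46/15, 16/5, -142/105).
Solving gives a_0 = -32/35, a_1 = 24/5, a_2 = -13/7, so
  g(x) = -13*x^2/7 + 24*x/5 - 32/35.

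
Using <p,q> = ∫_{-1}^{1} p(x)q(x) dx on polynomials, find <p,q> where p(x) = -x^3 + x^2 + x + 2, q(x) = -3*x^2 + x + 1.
<p,q> = -4/15

Expand the product: p(x)·q(x) = 3*x^5 - 4*x^4 - 3*x^3 - 4*x^2 + 3*x + 2.
∫_{-1}^{1} of each monomial x^k gives [2/(k+1) if k even, 0 if k odd]. Integrating term-by-term (or equivalently evaluating the antiderivative F(x) = x^6/2 - 4*x^5/5 - 3*x^4/4 - 4*x^3/3 + 3*x^2/2 + 2*x at the endpoints):
  F(1) − F(−1) = 67/60 − (83/60) = -4/15.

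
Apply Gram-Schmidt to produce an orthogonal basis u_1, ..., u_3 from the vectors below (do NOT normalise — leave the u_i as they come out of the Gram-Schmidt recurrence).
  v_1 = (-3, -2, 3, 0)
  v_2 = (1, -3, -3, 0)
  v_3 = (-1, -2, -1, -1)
Orthogonal basis:
  u_1 = (-3, -2, 3, 0)
  u_2 = (2/11, -39/11, -24/11, 0)
  u_3 = (-105/191, 42/191, -77/191, -1)

Apply the Gram-Schmidt recurrence
  u_1 = v_1
  u_i = v_i − Σ_{j<i} ((v_i · u_j) / (u_j · u_j)) · u_j.

Step by step this gives:
  u_1 = (-3, -2, 3, 0)
  u_2 = (2/11, -39/11, -24/11, 0)
  u_3 = (-105/191, 42/191, -77/191, -1)

Orthogonality check:
  u_2 · u_1 = 0 (should be 0)
  u_3 · u_1 = 0 (should be 0)
  u_3 · u_2 = 0 (should be 0)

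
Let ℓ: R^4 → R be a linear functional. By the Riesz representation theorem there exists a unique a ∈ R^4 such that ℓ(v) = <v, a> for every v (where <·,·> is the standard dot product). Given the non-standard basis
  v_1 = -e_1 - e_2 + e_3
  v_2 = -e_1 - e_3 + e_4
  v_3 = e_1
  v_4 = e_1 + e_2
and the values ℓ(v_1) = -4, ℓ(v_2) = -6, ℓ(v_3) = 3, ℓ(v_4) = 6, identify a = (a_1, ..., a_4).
a = (3, 3, 2, -1)

Write a = (a_1, ..., a_4) in the standard basis. For each basis vector v_i, ℓ(v_i) = <v_i, a> is a linear equation in the a_j's. Collect the n equations into a matrix system V a = ℓ, where row i of V is v_i (expressed in the standard basis). Since V is invertible (lower-triangular with 1s on the diagonal, up to permutation), solve by back-substitution:
  V =
[[-1, -1, 1, 0],
 [-1, 0, -1, 1],
 [1, 0, 0, 0],
 [1, 1, 0, 0]]
  V a = (-4, -6, 3, 6)
Solving gives a = (3, 3, 2, -1).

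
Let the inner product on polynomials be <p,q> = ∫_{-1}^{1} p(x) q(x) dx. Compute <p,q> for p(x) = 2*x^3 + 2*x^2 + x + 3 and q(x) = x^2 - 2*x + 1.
<p,q> = 36/5

Expand the product: p(x)·q(x) = 2*x^5 - 2*x^4 - x^3 + 3*x^2 - 5*x + 3.
∫_{-1}^{1} of each monomial x^k gives [2/(k+1) if k even, 0 if k odd]. Integrating term-by-term (or equivalently evaluating the antiderivative F(x) = x^6/3 - 2*x^5/5 - x^4/4 + x^3 - 5*x^2/2 + 3*x at the endpoints):
  F(1) − F(−1) = 71/60 − (-361/60) = 36/5.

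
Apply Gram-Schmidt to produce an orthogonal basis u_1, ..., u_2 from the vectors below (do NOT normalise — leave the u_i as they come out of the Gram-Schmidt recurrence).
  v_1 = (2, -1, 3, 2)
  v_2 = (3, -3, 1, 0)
Orthogonal basis:
  u_1 = (2, -1, 3, 2)
  u_2 = (5/3, -7/3, -1, -4/3)

Apply the Gram-Schmidt recurrence
  u_1 = v_1
  u_i = v_i − Σ_{j<i} ((v_i · u_j) / (u_j · u_j)) · u_j.

Step by step this gives:
  u_1 = (2, -1, 3, 2)
  u_2 = (5/3, -7/3, -1, -4/3)

Orthogonality check:
  u_2 · u_1 = 0 (should be 0)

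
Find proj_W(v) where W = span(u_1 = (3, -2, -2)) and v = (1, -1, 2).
proj_W(v) = (3/17, -2/17, -2/17)

Set up U = [u_1 | ... | u_1] ∈ R^(3×1). The projector onto W = col(U) is P = U (U^T U)^(-1) U^T.
Compute U^T U =
  [17],
and U^T v = (1).
Solve U^T U · c = U^T v for the coefficients: c = (1/17). The projection is proj_W(v) = U c.
Check: (v - proj_W(v)) · u_1 = 0  (should be 0).
Result: proj_W(v) = (3/17, -2/17, -2/17).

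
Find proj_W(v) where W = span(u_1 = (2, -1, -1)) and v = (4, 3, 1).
proj_W(v) = (4/3, -2/3, -2/3)

Set up U = [u_1 | ... | u_1] ∈ R^(3×1). The projector onto W = col(U) is P = U (U^T U)^(-1) U^T.
Compute U^T U =
  [6],
and U^T v = (4).
Solve U^T U · c = U^T v for the coefficients: c = (2/3). The projection is proj_W(v) = U c.
Check: (v - proj_W(v)) · u_1 = 0  (should be 0).
Result: proj_W(v) = (4/3, -2/3, -2/3).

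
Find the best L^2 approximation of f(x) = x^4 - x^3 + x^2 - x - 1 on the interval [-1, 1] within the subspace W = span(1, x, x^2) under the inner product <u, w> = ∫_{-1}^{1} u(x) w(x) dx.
g(x) = 13*x^2/7 - 8*x/5 - 38/35

The best approximation g ∈ W is the orthogonal projection of f onto W. Writing g = a_0 + a_1 x + a_2 x^2, the coefficients solve the normal equations G · a = b where
  G_{ij} = <φ_i, φ_j> and b_i = <f, φ_i>, with φ_0 = 1, φ_1 = x, φ_2 = x^2.
G =
  [2, 0, 2/3]
  [0, 2/3, 0]
  [2/3, 0, 2/5],
b = (-14/15, -16/15, 2/105).
Solving gives a_0 = -38/35, a_1 = -8/5, a_2 = 13/7, so
  g(x) = 13*x^2/7 - 8*x/5 - 38/35.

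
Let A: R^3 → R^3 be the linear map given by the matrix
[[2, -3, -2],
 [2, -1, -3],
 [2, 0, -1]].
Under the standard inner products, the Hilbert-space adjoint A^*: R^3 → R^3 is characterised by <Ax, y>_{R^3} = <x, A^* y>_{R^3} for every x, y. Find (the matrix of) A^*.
A^* = A^T =
[[2, 2, 2],
 [-3, -1, 0],
 [-2, -3, -1]]

For real matrices with standard dot products, the defining identity <Ax, y> = <x, A^* y> gives (Ax)^T y = x^T (A^*) y, i.e. x^T A^T y = x^T (A^*) y. Since this holds for all x, y, we must have A^* = A^T. Therefore
A^* =
[[2, 2, 2],
 [-3, -1, 0],
 [-2, -3, -1]].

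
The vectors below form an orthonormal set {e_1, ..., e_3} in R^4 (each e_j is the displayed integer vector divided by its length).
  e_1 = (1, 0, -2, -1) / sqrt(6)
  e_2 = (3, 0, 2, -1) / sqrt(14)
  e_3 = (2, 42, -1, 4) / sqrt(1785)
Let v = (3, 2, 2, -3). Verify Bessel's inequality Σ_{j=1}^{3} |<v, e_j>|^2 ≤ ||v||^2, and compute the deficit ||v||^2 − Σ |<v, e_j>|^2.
Σ |<v, e_j>|^2 = 1886/85; ||v||^2 = 26; deficit = 324/85

Write each e_j = u_j / sqrt(<u_j, u_j>) where u_j is the displayed integer vector. Then <v, e_j> = <v, u_j> / sqrt(<u_j, u_j>), so |<v, e_j>|^2 = <v, u_j>^2 / <u_j, u_j>.
Coefficients: <v, e_1> = 2/sqrt(6), <v, e_2> = 16/sqrt(14), <v, e_3> = 76/sqrt(1785).
Square and sum: Σ |<v, e_j>|^2 = 1886/85.
Compute ||v||^2 = v·v = 26.
Deficit = 26 − 1886/85 = 324/85 ≥ 0, confirming Bessel's inequality. (The deficit equals ||v − Σ <v,e_j> e_j||^2, the squared distance from v to span{e_j}.)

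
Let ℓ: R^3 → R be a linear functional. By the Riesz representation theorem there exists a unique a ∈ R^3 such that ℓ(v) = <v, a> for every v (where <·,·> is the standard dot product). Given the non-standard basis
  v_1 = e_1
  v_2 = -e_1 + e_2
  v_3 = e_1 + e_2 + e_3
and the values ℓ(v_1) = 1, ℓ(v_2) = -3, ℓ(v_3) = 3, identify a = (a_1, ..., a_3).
a = (1, -2, 4)

Write a = (a_1, ..., a_3) in the standard basis. For each basis vector v_i, ℓ(v_i) = <v_i, a> is a linear equation in the a_j's. Collect the n equations into a matrix system V a = ℓ, where row i of V is v_i (expressed in the standard basis). Since V is invertible (lower-triangular with 1s on the diagonal, up to permutation), solve by back-substitution:
  V =
[[1, 0, 0],
 [-1, 1, 0],
 [1, 1, 1]]
  V a = (1, -3, 3)
Solving gives a = (1, -2, 4).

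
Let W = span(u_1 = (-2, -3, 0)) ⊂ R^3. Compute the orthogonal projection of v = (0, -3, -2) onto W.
proj_W(v) = (-18/13, -27/13, 0)

Set up U = [u_1 | ... | u_1] ∈ R^(3×1). The projector onto W = col(U) is P = U (U^T U)^(-1) U^T.
Compute U^T U =
  [13],
and U^T v = (9).
Solve U^T U · c = U^T v for the coefficients: c = (9/13). The projection is proj_W(v) = U c.
Check: (v - proj_W(v)) · u_1 = 0  (should be 0).
Result: proj_W(v) = (-18/13, -27/13, 0).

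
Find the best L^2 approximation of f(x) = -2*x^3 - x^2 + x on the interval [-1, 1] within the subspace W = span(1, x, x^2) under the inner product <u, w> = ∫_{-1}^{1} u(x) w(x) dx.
g(x) = -x^2 - x/5

The best approximation g ∈ W is the orthogonal projection of f onto W. Writing g = a_0 + a_1 x + a_2 x^2, the coefficients solve the normal equations G · a = b where
  G_{ij} = <φ_i, φ_j> and b_i = <f, φ_i>, with φ_0 = 1, φ_1 = x, φ_2 = x^2.
G =
  [2, 0, 2/3]
  [0, 2/3, 0]
  [2/3, 0, 2/5],
b = (-2/3, -2/15, -2/5).
Solving gives a_0 = 0, a_1 = -1/5, a_2 = -1, so
  g(x) = -x^2 - x/5.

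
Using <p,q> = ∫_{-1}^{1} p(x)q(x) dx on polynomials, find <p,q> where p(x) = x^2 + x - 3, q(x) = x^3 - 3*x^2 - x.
<p,q> = 68/15

Expand the product: p(x)·q(x) = x^5 - 2*x^4 - 7*x^3 + 8*x^2 + 3*x.
∫_{-1}^{1} of each monomial x^k gives [2/(k+1) if k even, 0 if k odd]. Integrating term-by-term (or equivalently evaluating the antiderivative F(x) = x^6/6 - 2*x^5/5 - 7*x^4/4 + 8*x^3/3 + 3*x^2/2 at the endpoints):
  F(1) − F(−1) = 131/60 − (-47/20) = 68/15.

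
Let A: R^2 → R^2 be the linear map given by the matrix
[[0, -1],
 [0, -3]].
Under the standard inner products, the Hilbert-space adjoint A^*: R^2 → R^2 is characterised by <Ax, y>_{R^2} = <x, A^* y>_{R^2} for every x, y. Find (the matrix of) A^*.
A^* = A^T =
[[0, 0],
 [-1, -3]]

For real matrices with standard dot products, the defining identity <Ax, y> = <x, A^* y> gives (Ax)^T y = x^T (A^*) y, i.e. x^T A^T y = x^T (A^*) y. Since this holds for all x, y, we must have A^* = A^T. Therefore
A^* =
[[0, 0],
 [-1, -3]].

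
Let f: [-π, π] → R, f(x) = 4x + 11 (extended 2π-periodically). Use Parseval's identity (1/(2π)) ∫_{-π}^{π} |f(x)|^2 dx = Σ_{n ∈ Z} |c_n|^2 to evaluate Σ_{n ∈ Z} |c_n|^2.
Σ |c_n|^2 = 16π^2/3 + 121

Expand and integrate term by term over [-π, π]:
  ∫ (4x)^2 dx = 16·(2π^3/3); ∫ 2·4·(11)·x dx = 0 (odd integrand); ∫ 11^2 dx = 121·2π.
So (1/(2π)) ∫_{-π}^{π} (4x + 11)^2 dx = 16π^2/3 + 121 = 16π^2/3 + 121.
Parseval ⇒ Σ |c_n|^2 = 16π^2/3 + 121.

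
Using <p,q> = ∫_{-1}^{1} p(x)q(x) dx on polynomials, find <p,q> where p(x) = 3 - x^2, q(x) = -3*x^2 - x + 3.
<p,q> = 56/5

Expand the product: p(x)·q(x) = 3*x^4 + x^3 - 12*x^2 - 3*x + 9.
∫_{-1}^{1} of each monomial x^k gives [2/(k+1) if k even, 0 if k odd]. Integrating term-by-term (or equivalently evaluating the antiderivative F(x) = 3*x^5/5 + x^4/4 - 4*x^3 - 3*x^2/2 + 9*x at the endpoints):
  F(1) − F(−1) = 87/20 − (-137/20) = 56/5.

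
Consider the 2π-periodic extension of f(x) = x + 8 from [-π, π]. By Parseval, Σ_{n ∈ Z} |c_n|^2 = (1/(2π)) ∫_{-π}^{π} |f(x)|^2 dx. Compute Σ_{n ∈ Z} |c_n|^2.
Σ |c_n|^2 = π^2/3 + 64

Expand and integrate term by term over [-π, π]:
  ∫ (x)^2 dx = 1·(2π^3/3); ∫ 2·1·(8)·x dx = 0 (odd integrand); ∫ 8^2 dx = 64·2π.
So (1/(2π)) ∫_{-π}^{π} (x + 8)^2 dx = 1π^2/3 + 64 = π^2/3 + 64.
Parseval ⇒ Σ |c_n|^2 = π^2/3 + 64.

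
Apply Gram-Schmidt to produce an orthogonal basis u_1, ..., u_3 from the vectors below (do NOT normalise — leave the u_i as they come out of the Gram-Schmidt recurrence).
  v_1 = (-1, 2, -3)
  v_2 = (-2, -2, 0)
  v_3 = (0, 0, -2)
Orthogonal basis:
  u_1 = (-1, 2, -3)
  u_2 = (-15/7, -12/7, -3/7)
  u_3 = (2/3, -2/3, -2/3)

Apply the Gram-Schmidt recurrence
  u_1 = v_1
  u_i = v_i − Σ_{j<i} ((v_i · u_j) / (u_j · u_j)) · u_j.

Step by step this gives:
  u_1 = (-1, 2, -3)
  u_2 = (-15/7, -12/7, -3/7)
  u_3 = (2/3, -2/3, -2/3)

Orthogonality check:
  u_2 · u_1 = 0 (should be 0)
  u_3 · u_1 = 0 (should be 0)
  u_3 · u_2 = 0 (should be 0)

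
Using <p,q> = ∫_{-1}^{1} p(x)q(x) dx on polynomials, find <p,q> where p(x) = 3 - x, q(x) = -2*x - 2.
<p,q> = -32/3

Expand the product: p(x)·q(x) = 2*x^2 - 4*x - 6.
∫_{-1}^{1} of each monomial x^k gives [2/(k+1) if k even, 0 if k odd]. Integrating term-by-term (or equivalently evaluating the antiderivative F(x) = 2*x^3/3 - 2*x^2 - 6*x at the endpoints):
  F(1) − F(−1) = -22/3 − (10/3) = -32/3.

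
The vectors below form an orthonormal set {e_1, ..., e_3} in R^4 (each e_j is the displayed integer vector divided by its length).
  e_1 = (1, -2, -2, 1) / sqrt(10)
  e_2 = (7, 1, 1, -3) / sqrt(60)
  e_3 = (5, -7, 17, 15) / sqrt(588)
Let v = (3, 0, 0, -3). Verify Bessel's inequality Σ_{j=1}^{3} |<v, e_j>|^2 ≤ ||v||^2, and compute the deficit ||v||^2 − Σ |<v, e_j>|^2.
Σ |<v, e_j>|^2 = 810/49; ||v||^2 = 18; deficit = 72/49

Write each e_j = u_j / sqrt(<u_j, u_j>) where u_j is the displayed integer vector. Then <v, e_j> = <v, u_j> / sqrt(<u_j, u_j>), so |<v, e_j>|^2 = <v, u_j>^2 / <u_j, u_j>.
Coefficients: <v, e_1> = 0/sqrt(10), <v, e_2> = 30/sqrt(60), <v, e_3> = -30/sqrt(588).
Square and sum: Σ |<v, e_j>|^2 = 810/49.
Compute ||v||^2 = v·v = 18.
Deficit = 18 − 810/49 = 72/49 ≥ 0, confirming Bessel's inequality. (The deficit equals ||v − Σ <v,e_j> e_j||^2, the squared distance from v to span{e_j}.)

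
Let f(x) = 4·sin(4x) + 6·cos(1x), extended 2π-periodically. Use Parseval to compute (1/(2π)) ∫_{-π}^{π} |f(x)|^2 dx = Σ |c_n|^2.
Σ |c_n|^2 = 26

Expand |f|^2 and use orthogonality of {sin(nx), cos(mx)} on [-π, π]:
  ∫_{-π}^{π} sin(nx)^2 dx = π, ∫ cos(mx)^2 dx = π, and cross terms integrate to 0.
So ∫_{-π}^{π} f(x)^2 dx = 4^2 · π + 6^2 · π = (16 + 36)π.
Divide by 2π: (16 + 36)/2 = 26.
By Parseval, this equals Σ |c_n|^2.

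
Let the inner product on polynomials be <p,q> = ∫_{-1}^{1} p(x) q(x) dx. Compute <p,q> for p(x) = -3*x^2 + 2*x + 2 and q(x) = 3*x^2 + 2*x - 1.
<p,q> = 16/15

Expand the product: p(x)·q(x) = -9*x^4 + 13*x^2 + 2*x - 2.
∫_{-1}^{1} of each monomial x^k gives [2/(k+1) if k even, 0 if k odd]. Integrating term-by-term (or equivalently evaluating the antiderivative F(x) = -9*x^5/5 + 13*x^3/3 + x^2 - 2*x at the endpoints):
  F(1) − F(−1) = 23/15 − (7/15) = 16/15.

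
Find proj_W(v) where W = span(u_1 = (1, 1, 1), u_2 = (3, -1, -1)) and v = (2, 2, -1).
proj_W(v) = (2, 1/2, 1/2)

Set up U = [u_1 | ... | u_2] ∈ R^(3×2). The projector onto W = col(U) is P = U (U^T U)^(-1) U^T.
Compute U^T U =
  [3, 1]
  [1, 11],
and U^T v = (3, 5).
Solve U^T U · c = U^T v for the coefficients: c = (7/8, 3/8). The projection is proj_W(v) = U c.
Check: (v - proj_W(v)) · u_1 = 0  (should be 0).
Check: (v - proj_W(v)) · u_2 = 0  (should be 0).
Result: proj_W(v) = (2, 1/2, 1/2).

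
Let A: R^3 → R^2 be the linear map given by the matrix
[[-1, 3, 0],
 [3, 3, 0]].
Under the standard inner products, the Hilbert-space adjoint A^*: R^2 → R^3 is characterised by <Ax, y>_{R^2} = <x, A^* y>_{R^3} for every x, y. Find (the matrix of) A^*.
A^* = A^T =
[[-1, 3],
 [3, 3],
 [0, 0]]

For real matrices with standard dot products, the defining identity <Ax, y> = <x, A^* y> gives (Ax)^T y = x^T (A^*) y, i.e. x^T A^T y = x^T (A^*) y. Since this holds for all x, y, we must have A^* = A^T. Therefore
A^* =
[[-1, 3],
 [3, 3],
 [0, 0]].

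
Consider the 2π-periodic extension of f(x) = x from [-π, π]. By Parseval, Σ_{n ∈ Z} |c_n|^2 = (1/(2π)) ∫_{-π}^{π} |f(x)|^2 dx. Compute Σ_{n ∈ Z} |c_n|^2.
Σ |c_n|^2 = π^2/3

Expand and integrate term by term over [-π, π]:
  ∫ (x)^2 dx = 1·(2π^3/3); ∫ 2·1·(0)·x dx = 0 (odd integrand); ∫ 0^2 dx = 0·2π.
So (1/(2π)) ∫_{-π}^{π} (x)^2 dx = 1π^2/3 + 0 = π^2/3.
Parseval ⇒ Σ |c_n|^2 = π^2/3.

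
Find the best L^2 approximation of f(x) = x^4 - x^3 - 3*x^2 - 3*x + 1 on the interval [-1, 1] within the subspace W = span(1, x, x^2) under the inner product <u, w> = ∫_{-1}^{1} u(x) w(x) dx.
g(x) = -15*x^2/7 - 18*x/5 + 32/35

The best approximation g ∈ W is the orthogonal projection of f onto W. Writing g = a_0 + a_1 x + a_2 x^2, the coefficients solve the normal equations G · a = b where
  G_{ij} = <φ_i, φ_j> and b_i = <f, φ_i>, with φ_0 = 1, φ_1 = x, φ_2 = x^2.
G =
  [2, 0, 2/3]
  [0, 2/3, 0]
  [2/3, 0, 2/5],
b = (2/5, -12/5, -26/105).
Solving gives a_0 = 32/35, a_1 = -18/5, a_2 = -15/7, so
  g(x) = -15*x^2/7 - 18*x/5 + 32/35.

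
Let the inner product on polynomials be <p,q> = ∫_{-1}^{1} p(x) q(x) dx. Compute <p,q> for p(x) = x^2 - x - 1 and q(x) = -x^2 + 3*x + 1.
<p,q> = -46/15

Expand the product: p(x)·q(x) = -x^4 + 4*x^3 - x^2 - 4*x - 1.
∫_{-1}^{1} of each monomial x^k gives [2/(k+1) if k even, 0 if k odd]. Integrating term-by-term (or equivalently evaluating the antiderivative F(x) = -x^5/5 + x^4 - x^3/3 - 2*x^2 - x at the endpoints):
  F(1) − F(−1) = -38/15 − (8/15) = -46/15.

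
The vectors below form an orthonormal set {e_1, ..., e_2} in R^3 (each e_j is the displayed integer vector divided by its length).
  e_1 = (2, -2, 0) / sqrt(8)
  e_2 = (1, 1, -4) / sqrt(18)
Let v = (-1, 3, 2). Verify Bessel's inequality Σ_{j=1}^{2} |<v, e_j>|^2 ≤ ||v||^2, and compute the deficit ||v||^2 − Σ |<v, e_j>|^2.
Σ |<v, e_j>|^2 = 10; ||v||^2 = 14; deficit = 4

Write each e_j = u_j / sqrt(<u_j, u_j>) where u_j is the displayed integer vector. Then <v, e_j> = <v, u_j> / sqrt(<u_j, u_j>), so |<v, e_j>|^2 = <v, u_j>^2 / <u_j, u_j>.
Coefficients: <v, e_1> = -8/sqrt(8), <v, e_2> = -6/sqrt(18).
Square and sum: Σ |<v, e_j>|^2 = 10.
Compute ||v||^2 = v·v = 14.
Deficit = 14 − 10 = 4 ≥ 0, confirming Bessel's inequality. (The deficit equals ||v − Σ <v,e_j> e_j||^2, the squared distance from v to span{e_j}.)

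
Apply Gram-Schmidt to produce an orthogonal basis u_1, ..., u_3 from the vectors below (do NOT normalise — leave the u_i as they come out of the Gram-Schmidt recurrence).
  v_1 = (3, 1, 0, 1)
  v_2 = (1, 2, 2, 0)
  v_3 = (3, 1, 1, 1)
Orthogonal basis:
  u_1 = (3, 1, 0, 1)
  u_2 = (-4/11, 17/11, 2, -5/11)
  u_3 = (4/37, -17/37, 15/37, 5/37)

Apply the Gram-Schmidt recurrence
  u_1 = v_1
  u_i = v_i − Σ_{j<i} ((v_i · u_j) / (u_j · u_j)) · u_j.

Step by step this gives:
  u_1 = (3, 1, 0, 1)
  u_2 = (-4/11, 17/11, 2, -5/11)
  u_3 = (4/37, -17/37, 15/37, 5/37)

Orthogonality check:
  u_2 · u_1 = 0 (should be 0)
  u_3 · u_1 = 0 (should be 0)
  u_3 · u_2 = 0 (should be 0)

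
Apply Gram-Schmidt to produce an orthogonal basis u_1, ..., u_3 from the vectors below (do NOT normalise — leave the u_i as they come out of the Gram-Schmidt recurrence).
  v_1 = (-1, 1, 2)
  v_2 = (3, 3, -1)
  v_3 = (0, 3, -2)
Orthogonal basis:
  u_1 = (-1, 1, 2)
  u_2 = (8/3, 10/3, -1/3)
  u_3 = (-189/110, 27/22, -81/55)

Apply the Gram-Schmidt recurrence
  u_1 = v_1
  u_i = v_i − Σ_{j<i} ((v_i · u_j) / (u_j · u_j)) · u_j.

Step by step this gives:
  u_1 = (-1, 1, 2)
  u_2 = (8/3, 10/3, -1/3)
  u_3 = (-189/110, 27/22, -81/55)

Orthogonality check:
  u_2 · u_1 = 0 (should be 0)
  u_3 · u_1 = 0 (should be 0)
  u_3 · u_2 = 0 (should be 0)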